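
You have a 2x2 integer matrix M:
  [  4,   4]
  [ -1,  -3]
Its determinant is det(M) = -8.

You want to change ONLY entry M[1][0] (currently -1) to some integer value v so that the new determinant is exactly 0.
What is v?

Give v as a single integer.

det is linear in entry M[1][0]: det = old_det + (v - -1) * C_10
Cofactor C_10 = -4
Want det = 0: -8 + (v - -1) * -4 = 0
  (v - -1) = 8 / -4 = -2
  v = -1 + (-2) = -3

Answer: -3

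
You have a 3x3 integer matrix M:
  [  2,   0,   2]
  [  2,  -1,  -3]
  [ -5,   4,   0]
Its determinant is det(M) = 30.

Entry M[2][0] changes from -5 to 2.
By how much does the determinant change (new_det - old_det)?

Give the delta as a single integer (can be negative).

Answer: 14

Derivation:
Cofactor C_20 = 2
Entry delta = 2 - -5 = 7
Det delta = entry_delta * cofactor = 7 * 2 = 14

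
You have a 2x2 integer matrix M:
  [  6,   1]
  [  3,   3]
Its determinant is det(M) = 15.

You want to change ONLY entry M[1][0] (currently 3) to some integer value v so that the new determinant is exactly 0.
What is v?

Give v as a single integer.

det is linear in entry M[1][0]: det = old_det + (v - 3) * C_10
Cofactor C_10 = -1
Want det = 0: 15 + (v - 3) * -1 = 0
  (v - 3) = -15 / -1 = 15
  v = 3 + (15) = 18

Answer: 18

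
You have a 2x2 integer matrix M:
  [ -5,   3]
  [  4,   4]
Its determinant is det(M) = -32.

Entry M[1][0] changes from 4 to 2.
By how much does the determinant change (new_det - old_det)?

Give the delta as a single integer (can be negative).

Cofactor C_10 = -3
Entry delta = 2 - 4 = -2
Det delta = entry_delta * cofactor = -2 * -3 = 6

Answer: 6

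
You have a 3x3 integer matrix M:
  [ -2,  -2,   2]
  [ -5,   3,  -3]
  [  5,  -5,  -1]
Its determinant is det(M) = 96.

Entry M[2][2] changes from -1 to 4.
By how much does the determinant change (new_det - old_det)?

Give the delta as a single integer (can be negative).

Cofactor C_22 = -16
Entry delta = 4 - -1 = 5
Det delta = entry_delta * cofactor = 5 * -16 = -80

Answer: -80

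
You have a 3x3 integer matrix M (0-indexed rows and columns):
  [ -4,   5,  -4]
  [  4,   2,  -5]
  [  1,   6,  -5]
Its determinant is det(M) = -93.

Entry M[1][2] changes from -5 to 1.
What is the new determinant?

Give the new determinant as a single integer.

Answer: 81

Derivation:
det is linear in row 1: changing M[1][2] by delta changes det by delta * cofactor(1,2).
Cofactor C_12 = (-1)^(1+2) * minor(1,2) = 29
Entry delta = 1 - -5 = 6
Det delta = 6 * 29 = 174
New det = -93 + 174 = 81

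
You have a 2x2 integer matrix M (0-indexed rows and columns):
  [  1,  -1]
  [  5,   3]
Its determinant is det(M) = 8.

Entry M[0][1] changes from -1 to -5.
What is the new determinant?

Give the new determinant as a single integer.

Answer: 28

Derivation:
det is linear in row 0: changing M[0][1] by delta changes det by delta * cofactor(0,1).
Cofactor C_01 = (-1)^(0+1) * minor(0,1) = -5
Entry delta = -5 - -1 = -4
Det delta = -4 * -5 = 20
New det = 8 + 20 = 28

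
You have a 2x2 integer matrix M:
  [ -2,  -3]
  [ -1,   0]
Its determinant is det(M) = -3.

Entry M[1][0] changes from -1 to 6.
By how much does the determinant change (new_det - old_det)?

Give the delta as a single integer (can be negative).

Cofactor C_10 = 3
Entry delta = 6 - -1 = 7
Det delta = entry_delta * cofactor = 7 * 3 = 21

Answer: 21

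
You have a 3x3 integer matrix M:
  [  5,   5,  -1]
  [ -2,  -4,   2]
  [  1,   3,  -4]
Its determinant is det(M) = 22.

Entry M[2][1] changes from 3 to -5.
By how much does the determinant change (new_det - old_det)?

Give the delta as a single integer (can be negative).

Answer: 64

Derivation:
Cofactor C_21 = -8
Entry delta = -5 - 3 = -8
Det delta = entry_delta * cofactor = -8 * -8 = 64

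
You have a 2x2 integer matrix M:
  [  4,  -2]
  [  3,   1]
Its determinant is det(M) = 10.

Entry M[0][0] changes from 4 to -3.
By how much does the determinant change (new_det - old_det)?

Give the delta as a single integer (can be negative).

Cofactor C_00 = 1
Entry delta = -3 - 4 = -7
Det delta = entry_delta * cofactor = -7 * 1 = -7

Answer: -7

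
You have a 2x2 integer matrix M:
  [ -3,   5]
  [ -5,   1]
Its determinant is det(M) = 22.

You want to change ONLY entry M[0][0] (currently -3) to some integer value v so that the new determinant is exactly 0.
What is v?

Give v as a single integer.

det is linear in entry M[0][0]: det = old_det + (v - -3) * C_00
Cofactor C_00 = 1
Want det = 0: 22 + (v - -3) * 1 = 0
  (v - -3) = -22 / 1 = -22
  v = -3 + (-22) = -25

Answer: -25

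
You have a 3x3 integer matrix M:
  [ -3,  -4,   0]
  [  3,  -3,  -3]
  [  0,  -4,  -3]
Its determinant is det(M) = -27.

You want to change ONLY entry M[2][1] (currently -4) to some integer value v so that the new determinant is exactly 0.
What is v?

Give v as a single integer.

det is linear in entry M[2][1]: det = old_det + (v - -4) * C_21
Cofactor C_21 = -9
Want det = 0: -27 + (v - -4) * -9 = 0
  (v - -4) = 27 / -9 = -3
  v = -4 + (-3) = -7

Answer: -7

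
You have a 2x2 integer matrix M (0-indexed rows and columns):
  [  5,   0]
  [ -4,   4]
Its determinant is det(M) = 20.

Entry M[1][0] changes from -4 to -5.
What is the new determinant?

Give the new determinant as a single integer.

det is linear in row 1: changing M[1][0] by delta changes det by delta * cofactor(1,0).
Cofactor C_10 = (-1)^(1+0) * minor(1,0) = 0
Entry delta = -5 - -4 = -1
Det delta = -1 * 0 = 0
New det = 20 + 0 = 20

Answer: 20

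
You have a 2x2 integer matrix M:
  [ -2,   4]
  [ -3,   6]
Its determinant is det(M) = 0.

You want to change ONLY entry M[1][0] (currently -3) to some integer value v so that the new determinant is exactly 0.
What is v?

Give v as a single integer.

Answer: -3

Derivation:
det is linear in entry M[1][0]: det = old_det + (v - -3) * C_10
Cofactor C_10 = -4
Want det = 0: 0 + (v - -3) * -4 = 0
  (v - -3) = 0 / -4 = 0
  v = -3 + (0) = -3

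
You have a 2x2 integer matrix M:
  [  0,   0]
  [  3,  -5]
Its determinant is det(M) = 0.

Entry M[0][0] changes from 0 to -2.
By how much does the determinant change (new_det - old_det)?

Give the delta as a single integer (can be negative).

Answer: 10

Derivation:
Cofactor C_00 = -5
Entry delta = -2 - 0 = -2
Det delta = entry_delta * cofactor = -2 * -5 = 10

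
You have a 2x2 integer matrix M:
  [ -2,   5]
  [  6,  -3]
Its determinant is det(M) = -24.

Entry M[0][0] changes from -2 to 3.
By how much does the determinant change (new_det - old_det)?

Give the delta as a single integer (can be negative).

Answer: -15

Derivation:
Cofactor C_00 = -3
Entry delta = 3 - -2 = 5
Det delta = entry_delta * cofactor = 5 * -3 = -15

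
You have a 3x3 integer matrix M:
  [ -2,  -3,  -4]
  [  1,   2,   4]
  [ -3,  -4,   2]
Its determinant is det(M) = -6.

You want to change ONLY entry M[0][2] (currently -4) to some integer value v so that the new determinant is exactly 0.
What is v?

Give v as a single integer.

det is linear in entry M[0][2]: det = old_det + (v - -4) * C_02
Cofactor C_02 = 2
Want det = 0: -6 + (v - -4) * 2 = 0
  (v - -4) = 6 / 2 = 3
  v = -4 + (3) = -1

Answer: -1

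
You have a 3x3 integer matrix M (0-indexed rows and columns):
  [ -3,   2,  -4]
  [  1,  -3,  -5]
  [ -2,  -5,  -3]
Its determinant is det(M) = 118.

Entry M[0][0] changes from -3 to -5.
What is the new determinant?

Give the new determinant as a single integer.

Answer: 150

Derivation:
det is linear in row 0: changing M[0][0] by delta changes det by delta * cofactor(0,0).
Cofactor C_00 = (-1)^(0+0) * minor(0,0) = -16
Entry delta = -5 - -3 = -2
Det delta = -2 * -16 = 32
New det = 118 + 32 = 150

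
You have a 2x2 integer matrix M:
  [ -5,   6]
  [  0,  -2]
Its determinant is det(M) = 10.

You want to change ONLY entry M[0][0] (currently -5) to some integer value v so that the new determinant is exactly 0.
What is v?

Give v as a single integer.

Answer: 0

Derivation:
det is linear in entry M[0][0]: det = old_det + (v - -5) * C_00
Cofactor C_00 = -2
Want det = 0: 10 + (v - -5) * -2 = 0
  (v - -5) = -10 / -2 = 5
  v = -5 + (5) = 0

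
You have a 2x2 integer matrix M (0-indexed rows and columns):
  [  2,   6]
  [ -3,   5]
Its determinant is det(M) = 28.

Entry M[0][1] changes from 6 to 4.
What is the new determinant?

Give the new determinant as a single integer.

Answer: 22

Derivation:
det is linear in row 0: changing M[0][1] by delta changes det by delta * cofactor(0,1).
Cofactor C_01 = (-1)^(0+1) * minor(0,1) = 3
Entry delta = 4 - 6 = -2
Det delta = -2 * 3 = -6
New det = 28 + -6 = 22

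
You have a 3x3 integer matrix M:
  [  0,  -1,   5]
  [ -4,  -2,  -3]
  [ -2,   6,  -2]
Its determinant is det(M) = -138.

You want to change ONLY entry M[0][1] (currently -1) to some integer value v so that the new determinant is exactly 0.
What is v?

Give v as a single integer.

det is linear in entry M[0][1]: det = old_det + (v - -1) * C_01
Cofactor C_01 = -2
Want det = 0: -138 + (v - -1) * -2 = 0
  (v - -1) = 138 / -2 = -69
  v = -1 + (-69) = -70

Answer: -70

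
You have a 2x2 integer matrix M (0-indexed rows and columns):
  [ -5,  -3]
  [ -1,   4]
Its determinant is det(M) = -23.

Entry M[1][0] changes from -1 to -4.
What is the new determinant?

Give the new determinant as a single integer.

Answer: -32

Derivation:
det is linear in row 1: changing M[1][0] by delta changes det by delta * cofactor(1,0).
Cofactor C_10 = (-1)^(1+0) * minor(1,0) = 3
Entry delta = -4 - -1 = -3
Det delta = -3 * 3 = -9
New det = -23 + -9 = -32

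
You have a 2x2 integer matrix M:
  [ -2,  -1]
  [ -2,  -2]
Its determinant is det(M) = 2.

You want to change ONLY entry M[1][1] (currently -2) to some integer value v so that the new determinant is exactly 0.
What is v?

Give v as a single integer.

det is linear in entry M[1][1]: det = old_det + (v - -2) * C_11
Cofactor C_11 = -2
Want det = 0: 2 + (v - -2) * -2 = 0
  (v - -2) = -2 / -2 = 1
  v = -2 + (1) = -1

Answer: -1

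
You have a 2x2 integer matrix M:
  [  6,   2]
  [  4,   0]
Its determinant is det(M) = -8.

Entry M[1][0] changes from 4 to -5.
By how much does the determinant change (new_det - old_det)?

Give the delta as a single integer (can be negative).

Cofactor C_10 = -2
Entry delta = -5 - 4 = -9
Det delta = entry_delta * cofactor = -9 * -2 = 18

Answer: 18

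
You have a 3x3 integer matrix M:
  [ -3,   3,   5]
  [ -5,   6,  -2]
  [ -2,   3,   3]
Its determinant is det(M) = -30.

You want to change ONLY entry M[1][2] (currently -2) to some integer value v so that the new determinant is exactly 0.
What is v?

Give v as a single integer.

det is linear in entry M[1][2]: det = old_det + (v - -2) * C_12
Cofactor C_12 = 3
Want det = 0: -30 + (v - -2) * 3 = 0
  (v - -2) = 30 / 3 = 10
  v = -2 + (10) = 8

Answer: 8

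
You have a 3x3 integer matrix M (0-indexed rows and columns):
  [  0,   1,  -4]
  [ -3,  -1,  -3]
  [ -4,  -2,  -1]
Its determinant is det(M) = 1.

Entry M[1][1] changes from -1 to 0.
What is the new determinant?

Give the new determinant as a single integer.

det is linear in row 1: changing M[1][1] by delta changes det by delta * cofactor(1,1).
Cofactor C_11 = (-1)^(1+1) * minor(1,1) = -16
Entry delta = 0 - -1 = 1
Det delta = 1 * -16 = -16
New det = 1 + -16 = -15

Answer: -15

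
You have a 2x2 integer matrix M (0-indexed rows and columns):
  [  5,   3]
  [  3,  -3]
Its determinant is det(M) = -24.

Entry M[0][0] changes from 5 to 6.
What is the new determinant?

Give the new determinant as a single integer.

Answer: -27

Derivation:
det is linear in row 0: changing M[0][0] by delta changes det by delta * cofactor(0,0).
Cofactor C_00 = (-1)^(0+0) * minor(0,0) = -3
Entry delta = 6 - 5 = 1
Det delta = 1 * -3 = -3
New det = -24 + -3 = -27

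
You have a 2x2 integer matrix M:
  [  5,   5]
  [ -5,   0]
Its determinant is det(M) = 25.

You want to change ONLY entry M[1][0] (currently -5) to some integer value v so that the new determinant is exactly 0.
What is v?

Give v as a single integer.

Answer: 0

Derivation:
det is linear in entry M[1][0]: det = old_det + (v - -5) * C_10
Cofactor C_10 = -5
Want det = 0: 25 + (v - -5) * -5 = 0
  (v - -5) = -25 / -5 = 5
  v = -5 + (5) = 0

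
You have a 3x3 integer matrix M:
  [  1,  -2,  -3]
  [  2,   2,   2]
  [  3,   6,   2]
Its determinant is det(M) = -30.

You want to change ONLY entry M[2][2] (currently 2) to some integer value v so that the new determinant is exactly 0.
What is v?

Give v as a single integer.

det is linear in entry M[2][2]: det = old_det + (v - 2) * C_22
Cofactor C_22 = 6
Want det = 0: -30 + (v - 2) * 6 = 0
  (v - 2) = 30 / 6 = 5
  v = 2 + (5) = 7

Answer: 7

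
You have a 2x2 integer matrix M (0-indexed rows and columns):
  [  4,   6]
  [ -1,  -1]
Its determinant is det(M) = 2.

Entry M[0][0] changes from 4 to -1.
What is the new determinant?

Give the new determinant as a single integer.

Answer: 7

Derivation:
det is linear in row 0: changing M[0][0] by delta changes det by delta * cofactor(0,0).
Cofactor C_00 = (-1)^(0+0) * minor(0,0) = -1
Entry delta = -1 - 4 = -5
Det delta = -5 * -1 = 5
New det = 2 + 5 = 7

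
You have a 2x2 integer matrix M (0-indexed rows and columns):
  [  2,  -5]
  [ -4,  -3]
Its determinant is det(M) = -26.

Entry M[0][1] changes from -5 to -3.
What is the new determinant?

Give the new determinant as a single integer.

Answer: -18

Derivation:
det is linear in row 0: changing M[0][1] by delta changes det by delta * cofactor(0,1).
Cofactor C_01 = (-1)^(0+1) * minor(0,1) = 4
Entry delta = -3 - -5 = 2
Det delta = 2 * 4 = 8
New det = -26 + 8 = -18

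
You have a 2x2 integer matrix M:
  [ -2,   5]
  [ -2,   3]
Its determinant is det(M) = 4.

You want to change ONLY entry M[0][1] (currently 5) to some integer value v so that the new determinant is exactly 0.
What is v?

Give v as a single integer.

det is linear in entry M[0][1]: det = old_det + (v - 5) * C_01
Cofactor C_01 = 2
Want det = 0: 4 + (v - 5) * 2 = 0
  (v - 5) = -4 / 2 = -2
  v = 5 + (-2) = 3

Answer: 3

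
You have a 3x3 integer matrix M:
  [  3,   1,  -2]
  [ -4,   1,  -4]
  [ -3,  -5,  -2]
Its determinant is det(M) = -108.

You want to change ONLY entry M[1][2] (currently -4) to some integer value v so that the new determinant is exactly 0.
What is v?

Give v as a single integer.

Answer: 5

Derivation:
det is linear in entry M[1][2]: det = old_det + (v - -4) * C_12
Cofactor C_12 = 12
Want det = 0: -108 + (v - -4) * 12 = 0
  (v - -4) = 108 / 12 = 9
  v = -4 + (9) = 5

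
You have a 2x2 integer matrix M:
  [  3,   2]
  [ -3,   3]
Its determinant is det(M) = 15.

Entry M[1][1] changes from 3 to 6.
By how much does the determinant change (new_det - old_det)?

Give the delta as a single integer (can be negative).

Answer: 9

Derivation:
Cofactor C_11 = 3
Entry delta = 6 - 3 = 3
Det delta = entry_delta * cofactor = 3 * 3 = 9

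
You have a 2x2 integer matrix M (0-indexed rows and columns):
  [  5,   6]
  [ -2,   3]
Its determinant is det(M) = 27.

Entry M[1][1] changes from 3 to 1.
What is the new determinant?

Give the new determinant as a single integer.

det is linear in row 1: changing M[1][1] by delta changes det by delta * cofactor(1,1).
Cofactor C_11 = (-1)^(1+1) * minor(1,1) = 5
Entry delta = 1 - 3 = -2
Det delta = -2 * 5 = -10
New det = 27 + -10 = 17

Answer: 17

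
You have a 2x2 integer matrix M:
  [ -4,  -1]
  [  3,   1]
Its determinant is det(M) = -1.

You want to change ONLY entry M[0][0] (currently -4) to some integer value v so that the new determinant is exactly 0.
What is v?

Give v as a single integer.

det is linear in entry M[0][0]: det = old_det + (v - -4) * C_00
Cofactor C_00 = 1
Want det = 0: -1 + (v - -4) * 1 = 0
  (v - -4) = 1 / 1 = 1
  v = -4 + (1) = -3

Answer: -3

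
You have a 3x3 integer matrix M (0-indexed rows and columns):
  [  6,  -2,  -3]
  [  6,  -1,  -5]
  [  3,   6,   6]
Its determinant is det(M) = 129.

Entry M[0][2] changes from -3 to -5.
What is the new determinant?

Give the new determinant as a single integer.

Answer: 51

Derivation:
det is linear in row 0: changing M[0][2] by delta changes det by delta * cofactor(0,2).
Cofactor C_02 = (-1)^(0+2) * minor(0,2) = 39
Entry delta = -5 - -3 = -2
Det delta = -2 * 39 = -78
New det = 129 + -78 = 51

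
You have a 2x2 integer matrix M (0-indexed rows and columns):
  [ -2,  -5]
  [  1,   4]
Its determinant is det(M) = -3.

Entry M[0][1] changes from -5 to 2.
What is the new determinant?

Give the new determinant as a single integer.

det is linear in row 0: changing M[0][1] by delta changes det by delta * cofactor(0,1).
Cofactor C_01 = (-1)^(0+1) * minor(0,1) = -1
Entry delta = 2 - -5 = 7
Det delta = 7 * -1 = -7
New det = -3 + -7 = -10

Answer: -10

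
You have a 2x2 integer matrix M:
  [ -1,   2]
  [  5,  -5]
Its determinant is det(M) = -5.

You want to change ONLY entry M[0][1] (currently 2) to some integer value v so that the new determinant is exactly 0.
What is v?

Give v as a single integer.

Answer: 1

Derivation:
det is linear in entry M[0][1]: det = old_det + (v - 2) * C_01
Cofactor C_01 = -5
Want det = 0: -5 + (v - 2) * -5 = 0
  (v - 2) = 5 / -5 = -1
  v = 2 + (-1) = 1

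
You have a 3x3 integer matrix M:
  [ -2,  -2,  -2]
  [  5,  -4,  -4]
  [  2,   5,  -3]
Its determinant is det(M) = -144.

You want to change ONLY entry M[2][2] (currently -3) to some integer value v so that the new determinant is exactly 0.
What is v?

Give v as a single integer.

det is linear in entry M[2][2]: det = old_det + (v - -3) * C_22
Cofactor C_22 = 18
Want det = 0: -144 + (v - -3) * 18 = 0
  (v - -3) = 144 / 18 = 8
  v = -3 + (8) = 5

Answer: 5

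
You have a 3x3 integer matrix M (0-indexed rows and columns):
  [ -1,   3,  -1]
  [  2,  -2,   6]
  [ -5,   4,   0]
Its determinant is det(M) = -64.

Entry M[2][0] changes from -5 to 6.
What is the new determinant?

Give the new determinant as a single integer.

det is linear in row 2: changing M[2][0] by delta changes det by delta * cofactor(2,0).
Cofactor C_20 = (-1)^(2+0) * minor(2,0) = 16
Entry delta = 6 - -5 = 11
Det delta = 11 * 16 = 176
New det = -64 + 176 = 112

Answer: 112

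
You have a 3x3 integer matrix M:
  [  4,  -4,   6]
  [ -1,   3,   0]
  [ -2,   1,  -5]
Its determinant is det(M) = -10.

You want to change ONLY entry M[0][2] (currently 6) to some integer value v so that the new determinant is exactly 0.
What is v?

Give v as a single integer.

det is linear in entry M[0][2]: det = old_det + (v - 6) * C_02
Cofactor C_02 = 5
Want det = 0: -10 + (v - 6) * 5 = 0
  (v - 6) = 10 / 5 = 2
  v = 6 + (2) = 8

Answer: 8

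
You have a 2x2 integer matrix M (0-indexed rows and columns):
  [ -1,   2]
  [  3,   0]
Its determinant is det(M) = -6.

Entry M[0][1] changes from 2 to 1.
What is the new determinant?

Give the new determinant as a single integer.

Answer: -3

Derivation:
det is linear in row 0: changing M[0][1] by delta changes det by delta * cofactor(0,1).
Cofactor C_01 = (-1)^(0+1) * minor(0,1) = -3
Entry delta = 1 - 2 = -1
Det delta = -1 * -3 = 3
New det = -6 + 3 = -3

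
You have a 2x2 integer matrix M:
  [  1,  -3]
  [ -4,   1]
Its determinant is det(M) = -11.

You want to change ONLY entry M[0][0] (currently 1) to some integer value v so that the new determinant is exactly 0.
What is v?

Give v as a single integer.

Answer: 12

Derivation:
det is linear in entry M[0][0]: det = old_det + (v - 1) * C_00
Cofactor C_00 = 1
Want det = 0: -11 + (v - 1) * 1 = 0
  (v - 1) = 11 / 1 = 11
  v = 1 + (11) = 12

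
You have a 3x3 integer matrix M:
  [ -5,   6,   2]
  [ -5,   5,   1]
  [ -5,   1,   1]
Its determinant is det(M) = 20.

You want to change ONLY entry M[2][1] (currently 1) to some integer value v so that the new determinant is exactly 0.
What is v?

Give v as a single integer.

Answer: 5

Derivation:
det is linear in entry M[2][1]: det = old_det + (v - 1) * C_21
Cofactor C_21 = -5
Want det = 0: 20 + (v - 1) * -5 = 0
  (v - 1) = -20 / -5 = 4
  v = 1 + (4) = 5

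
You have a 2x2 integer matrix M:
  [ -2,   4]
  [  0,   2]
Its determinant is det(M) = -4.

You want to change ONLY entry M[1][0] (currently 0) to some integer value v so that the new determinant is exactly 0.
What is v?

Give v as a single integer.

Answer: -1

Derivation:
det is linear in entry M[1][0]: det = old_det + (v - 0) * C_10
Cofactor C_10 = -4
Want det = 0: -4 + (v - 0) * -4 = 0
  (v - 0) = 4 / -4 = -1
  v = 0 + (-1) = -1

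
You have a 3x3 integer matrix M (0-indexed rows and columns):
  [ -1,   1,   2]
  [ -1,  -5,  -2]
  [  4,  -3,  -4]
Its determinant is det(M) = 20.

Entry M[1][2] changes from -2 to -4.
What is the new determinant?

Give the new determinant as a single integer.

Answer: 18

Derivation:
det is linear in row 1: changing M[1][2] by delta changes det by delta * cofactor(1,2).
Cofactor C_12 = (-1)^(1+2) * minor(1,2) = 1
Entry delta = -4 - -2 = -2
Det delta = -2 * 1 = -2
New det = 20 + -2 = 18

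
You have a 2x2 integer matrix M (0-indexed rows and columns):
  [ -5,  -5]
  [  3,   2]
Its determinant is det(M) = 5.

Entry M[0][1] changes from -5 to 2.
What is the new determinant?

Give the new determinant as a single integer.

det is linear in row 0: changing M[0][1] by delta changes det by delta * cofactor(0,1).
Cofactor C_01 = (-1)^(0+1) * minor(0,1) = -3
Entry delta = 2 - -5 = 7
Det delta = 7 * -3 = -21
New det = 5 + -21 = -16

Answer: -16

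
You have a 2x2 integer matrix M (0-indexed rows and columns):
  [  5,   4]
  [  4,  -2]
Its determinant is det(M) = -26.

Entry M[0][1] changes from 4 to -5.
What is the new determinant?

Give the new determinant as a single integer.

Answer: 10

Derivation:
det is linear in row 0: changing M[0][1] by delta changes det by delta * cofactor(0,1).
Cofactor C_01 = (-1)^(0+1) * minor(0,1) = -4
Entry delta = -5 - 4 = -9
Det delta = -9 * -4 = 36
New det = -26 + 36 = 10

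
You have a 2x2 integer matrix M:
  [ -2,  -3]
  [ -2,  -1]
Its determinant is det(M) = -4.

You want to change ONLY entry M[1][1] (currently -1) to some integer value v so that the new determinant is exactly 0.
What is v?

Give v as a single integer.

det is linear in entry M[1][1]: det = old_det + (v - -1) * C_11
Cofactor C_11 = -2
Want det = 0: -4 + (v - -1) * -2 = 0
  (v - -1) = 4 / -2 = -2
  v = -1 + (-2) = -3

Answer: -3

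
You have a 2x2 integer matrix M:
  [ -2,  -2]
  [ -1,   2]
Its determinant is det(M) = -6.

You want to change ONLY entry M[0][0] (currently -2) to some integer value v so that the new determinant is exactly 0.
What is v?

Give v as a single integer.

Answer: 1

Derivation:
det is linear in entry M[0][0]: det = old_det + (v - -2) * C_00
Cofactor C_00 = 2
Want det = 0: -6 + (v - -2) * 2 = 0
  (v - -2) = 6 / 2 = 3
  v = -2 + (3) = 1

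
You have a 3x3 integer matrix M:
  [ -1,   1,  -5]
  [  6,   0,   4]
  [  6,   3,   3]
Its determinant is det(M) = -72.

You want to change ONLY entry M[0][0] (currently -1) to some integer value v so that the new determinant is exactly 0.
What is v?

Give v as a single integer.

det is linear in entry M[0][0]: det = old_det + (v - -1) * C_00
Cofactor C_00 = -12
Want det = 0: -72 + (v - -1) * -12 = 0
  (v - -1) = 72 / -12 = -6
  v = -1 + (-6) = -7

Answer: -7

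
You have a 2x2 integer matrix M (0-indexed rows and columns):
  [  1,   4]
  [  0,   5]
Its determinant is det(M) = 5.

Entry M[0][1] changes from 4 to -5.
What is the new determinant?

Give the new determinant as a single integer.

det is linear in row 0: changing M[0][1] by delta changes det by delta * cofactor(0,1).
Cofactor C_01 = (-1)^(0+1) * minor(0,1) = 0
Entry delta = -5 - 4 = -9
Det delta = -9 * 0 = 0
New det = 5 + 0 = 5

Answer: 5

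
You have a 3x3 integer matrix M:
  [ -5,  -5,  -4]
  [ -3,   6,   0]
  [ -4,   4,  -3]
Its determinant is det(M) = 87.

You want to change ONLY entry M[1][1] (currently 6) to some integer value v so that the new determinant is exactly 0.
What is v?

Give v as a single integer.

det is linear in entry M[1][1]: det = old_det + (v - 6) * C_11
Cofactor C_11 = -1
Want det = 0: 87 + (v - 6) * -1 = 0
  (v - 6) = -87 / -1 = 87
  v = 6 + (87) = 93

Answer: 93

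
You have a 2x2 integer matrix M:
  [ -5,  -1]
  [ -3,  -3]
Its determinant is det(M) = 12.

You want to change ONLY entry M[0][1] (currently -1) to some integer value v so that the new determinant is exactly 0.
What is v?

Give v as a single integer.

Answer: -5

Derivation:
det is linear in entry M[0][1]: det = old_det + (v - -1) * C_01
Cofactor C_01 = 3
Want det = 0: 12 + (v - -1) * 3 = 0
  (v - -1) = -12 / 3 = -4
  v = -1 + (-4) = -5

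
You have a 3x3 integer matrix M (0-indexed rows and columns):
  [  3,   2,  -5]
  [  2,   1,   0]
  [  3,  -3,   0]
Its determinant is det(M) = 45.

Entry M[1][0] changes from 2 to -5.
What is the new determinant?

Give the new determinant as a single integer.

Answer: -60

Derivation:
det is linear in row 1: changing M[1][0] by delta changes det by delta * cofactor(1,0).
Cofactor C_10 = (-1)^(1+0) * minor(1,0) = 15
Entry delta = -5 - 2 = -7
Det delta = -7 * 15 = -105
New det = 45 + -105 = -60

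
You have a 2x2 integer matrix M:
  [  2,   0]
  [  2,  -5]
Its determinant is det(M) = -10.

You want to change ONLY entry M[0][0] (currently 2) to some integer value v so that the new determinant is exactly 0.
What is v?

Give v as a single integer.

det is linear in entry M[0][0]: det = old_det + (v - 2) * C_00
Cofactor C_00 = -5
Want det = 0: -10 + (v - 2) * -5 = 0
  (v - 2) = 10 / -5 = -2
  v = 2 + (-2) = 0

Answer: 0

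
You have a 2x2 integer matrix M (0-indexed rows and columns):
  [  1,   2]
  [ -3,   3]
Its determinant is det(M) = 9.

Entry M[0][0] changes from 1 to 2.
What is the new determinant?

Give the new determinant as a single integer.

Answer: 12

Derivation:
det is linear in row 0: changing M[0][0] by delta changes det by delta * cofactor(0,0).
Cofactor C_00 = (-1)^(0+0) * minor(0,0) = 3
Entry delta = 2 - 1 = 1
Det delta = 1 * 3 = 3
New det = 9 + 3 = 12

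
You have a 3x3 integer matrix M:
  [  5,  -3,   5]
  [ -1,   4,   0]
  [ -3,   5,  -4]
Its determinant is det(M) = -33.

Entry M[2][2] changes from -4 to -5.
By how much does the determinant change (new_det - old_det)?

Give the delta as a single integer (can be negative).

Answer: -17

Derivation:
Cofactor C_22 = 17
Entry delta = -5 - -4 = -1
Det delta = entry_delta * cofactor = -1 * 17 = -17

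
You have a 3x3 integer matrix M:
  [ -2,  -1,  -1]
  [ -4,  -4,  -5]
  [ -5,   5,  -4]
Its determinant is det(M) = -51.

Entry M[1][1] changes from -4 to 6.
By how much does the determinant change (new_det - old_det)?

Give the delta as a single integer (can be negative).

Answer: 30

Derivation:
Cofactor C_11 = 3
Entry delta = 6 - -4 = 10
Det delta = entry_delta * cofactor = 10 * 3 = 30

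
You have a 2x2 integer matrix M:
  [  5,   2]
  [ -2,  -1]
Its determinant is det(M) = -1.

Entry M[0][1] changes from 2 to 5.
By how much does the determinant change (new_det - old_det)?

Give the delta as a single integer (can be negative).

Answer: 6

Derivation:
Cofactor C_01 = 2
Entry delta = 5 - 2 = 3
Det delta = entry_delta * cofactor = 3 * 2 = 6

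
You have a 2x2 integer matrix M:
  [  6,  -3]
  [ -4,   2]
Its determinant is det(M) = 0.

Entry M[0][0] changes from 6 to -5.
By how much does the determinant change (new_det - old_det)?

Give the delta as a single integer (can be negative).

Answer: -22

Derivation:
Cofactor C_00 = 2
Entry delta = -5 - 6 = -11
Det delta = entry_delta * cofactor = -11 * 2 = -22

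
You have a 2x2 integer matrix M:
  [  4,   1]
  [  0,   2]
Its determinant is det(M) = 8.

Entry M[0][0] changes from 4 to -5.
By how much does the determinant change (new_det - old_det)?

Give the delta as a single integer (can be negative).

Answer: -18

Derivation:
Cofactor C_00 = 2
Entry delta = -5 - 4 = -9
Det delta = entry_delta * cofactor = -9 * 2 = -18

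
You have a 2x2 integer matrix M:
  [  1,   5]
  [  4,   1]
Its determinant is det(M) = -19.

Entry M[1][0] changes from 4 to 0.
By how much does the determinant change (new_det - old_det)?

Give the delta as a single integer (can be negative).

Answer: 20

Derivation:
Cofactor C_10 = -5
Entry delta = 0 - 4 = -4
Det delta = entry_delta * cofactor = -4 * -5 = 20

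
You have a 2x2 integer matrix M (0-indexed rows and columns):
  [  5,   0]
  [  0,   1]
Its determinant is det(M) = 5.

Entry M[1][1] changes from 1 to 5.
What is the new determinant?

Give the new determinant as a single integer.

det is linear in row 1: changing M[1][1] by delta changes det by delta * cofactor(1,1).
Cofactor C_11 = (-1)^(1+1) * minor(1,1) = 5
Entry delta = 5 - 1 = 4
Det delta = 4 * 5 = 20
New det = 5 + 20 = 25

Answer: 25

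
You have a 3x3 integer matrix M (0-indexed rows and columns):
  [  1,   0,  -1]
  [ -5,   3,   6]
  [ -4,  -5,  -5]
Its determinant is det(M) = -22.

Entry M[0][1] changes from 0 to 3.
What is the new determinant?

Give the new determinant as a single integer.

Answer: -169

Derivation:
det is linear in row 0: changing M[0][1] by delta changes det by delta * cofactor(0,1).
Cofactor C_01 = (-1)^(0+1) * minor(0,1) = -49
Entry delta = 3 - 0 = 3
Det delta = 3 * -49 = -147
New det = -22 + -147 = -169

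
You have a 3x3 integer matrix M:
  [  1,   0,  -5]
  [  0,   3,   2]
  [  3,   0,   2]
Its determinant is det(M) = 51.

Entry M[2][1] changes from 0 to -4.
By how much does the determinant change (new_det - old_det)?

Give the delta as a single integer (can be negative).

Answer: 8

Derivation:
Cofactor C_21 = -2
Entry delta = -4 - 0 = -4
Det delta = entry_delta * cofactor = -4 * -2 = 8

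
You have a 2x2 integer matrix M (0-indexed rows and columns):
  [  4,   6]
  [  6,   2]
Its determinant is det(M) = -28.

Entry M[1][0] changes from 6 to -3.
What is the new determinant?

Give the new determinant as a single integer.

det is linear in row 1: changing M[1][0] by delta changes det by delta * cofactor(1,0).
Cofactor C_10 = (-1)^(1+0) * minor(1,0) = -6
Entry delta = -3 - 6 = -9
Det delta = -9 * -6 = 54
New det = -28 + 54 = 26

Answer: 26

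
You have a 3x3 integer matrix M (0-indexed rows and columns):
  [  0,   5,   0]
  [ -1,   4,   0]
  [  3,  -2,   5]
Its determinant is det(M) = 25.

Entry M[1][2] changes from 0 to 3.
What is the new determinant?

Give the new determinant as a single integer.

det is linear in row 1: changing M[1][2] by delta changes det by delta * cofactor(1,2).
Cofactor C_12 = (-1)^(1+2) * minor(1,2) = 15
Entry delta = 3 - 0 = 3
Det delta = 3 * 15 = 45
New det = 25 + 45 = 70

Answer: 70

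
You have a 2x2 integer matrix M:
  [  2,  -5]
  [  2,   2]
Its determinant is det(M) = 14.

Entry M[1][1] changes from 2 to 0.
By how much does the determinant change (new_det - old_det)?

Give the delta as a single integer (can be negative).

Answer: -4

Derivation:
Cofactor C_11 = 2
Entry delta = 0 - 2 = -2
Det delta = entry_delta * cofactor = -2 * 2 = -4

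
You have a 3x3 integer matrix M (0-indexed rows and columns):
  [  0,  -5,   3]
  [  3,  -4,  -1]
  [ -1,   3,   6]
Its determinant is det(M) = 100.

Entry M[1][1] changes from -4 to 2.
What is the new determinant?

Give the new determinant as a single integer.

Answer: 118

Derivation:
det is linear in row 1: changing M[1][1] by delta changes det by delta * cofactor(1,1).
Cofactor C_11 = (-1)^(1+1) * minor(1,1) = 3
Entry delta = 2 - -4 = 6
Det delta = 6 * 3 = 18
New det = 100 + 18 = 118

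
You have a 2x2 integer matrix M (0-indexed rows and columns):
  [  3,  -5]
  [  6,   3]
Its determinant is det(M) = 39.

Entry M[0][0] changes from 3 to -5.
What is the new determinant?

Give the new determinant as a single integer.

Answer: 15

Derivation:
det is linear in row 0: changing M[0][0] by delta changes det by delta * cofactor(0,0).
Cofactor C_00 = (-1)^(0+0) * minor(0,0) = 3
Entry delta = -5 - 3 = -8
Det delta = -8 * 3 = -24
New det = 39 + -24 = 15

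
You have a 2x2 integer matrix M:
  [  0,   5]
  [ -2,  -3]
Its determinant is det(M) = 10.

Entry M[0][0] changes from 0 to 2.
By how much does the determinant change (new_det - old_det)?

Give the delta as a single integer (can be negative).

Cofactor C_00 = -3
Entry delta = 2 - 0 = 2
Det delta = entry_delta * cofactor = 2 * -3 = -6

Answer: -6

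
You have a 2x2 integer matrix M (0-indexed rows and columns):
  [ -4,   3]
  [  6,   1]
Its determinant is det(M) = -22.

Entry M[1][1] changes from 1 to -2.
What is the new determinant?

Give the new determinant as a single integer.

Answer: -10

Derivation:
det is linear in row 1: changing M[1][1] by delta changes det by delta * cofactor(1,1).
Cofactor C_11 = (-1)^(1+1) * minor(1,1) = -4
Entry delta = -2 - 1 = -3
Det delta = -3 * -4 = 12
New det = -22 + 12 = -10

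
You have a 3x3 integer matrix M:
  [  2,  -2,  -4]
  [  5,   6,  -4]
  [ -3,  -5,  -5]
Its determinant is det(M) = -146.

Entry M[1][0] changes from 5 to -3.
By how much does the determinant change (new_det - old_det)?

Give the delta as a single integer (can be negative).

Cofactor C_10 = 10
Entry delta = -3 - 5 = -8
Det delta = entry_delta * cofactor = -8 * 10 = -80

Answer: -80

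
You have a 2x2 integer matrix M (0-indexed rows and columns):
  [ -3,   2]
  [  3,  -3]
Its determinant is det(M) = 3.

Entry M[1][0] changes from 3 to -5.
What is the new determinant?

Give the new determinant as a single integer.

det is linear in row 1: changing M[1][0] by delta changes det by delta * cofactor(1,0).
Cofactor C_10 = (-1)^(1+0) * minor(1,0) = -2
Entry delta = -5 - 3 = -8
Det delta = -8 * -2 = 16
New det = 3 + 16 = 19

Answer: 19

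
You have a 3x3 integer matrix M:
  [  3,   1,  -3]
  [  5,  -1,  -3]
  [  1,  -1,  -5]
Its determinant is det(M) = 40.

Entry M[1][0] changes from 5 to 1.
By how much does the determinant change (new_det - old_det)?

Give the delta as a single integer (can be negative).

Answer: -32

Derivation:
Cofactor C_10 = 8
Entry delta = 1 - 5 = -4
Det delta = entry_delta * cofactor = -4 * 8 = -32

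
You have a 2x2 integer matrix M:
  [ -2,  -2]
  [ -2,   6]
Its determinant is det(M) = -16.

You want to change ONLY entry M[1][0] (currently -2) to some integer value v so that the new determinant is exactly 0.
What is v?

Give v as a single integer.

Answer: 6

Derivation:
det is linear in entry M[1][0]: det = old_det + (v - -2) * C_10
Cofactor C_10 = 2
Want det = 0: -16 + (v - -2) * 2 = 0
  (v - -2) = 16 / 2 = 8
  v = -2 + (8) = 6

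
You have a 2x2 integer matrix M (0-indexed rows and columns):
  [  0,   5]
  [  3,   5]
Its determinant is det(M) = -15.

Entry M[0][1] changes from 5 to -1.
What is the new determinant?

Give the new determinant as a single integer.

det is linear in row 0: changing M[0][1] by delta changes det by delta * cofactor(0,1).
Cofactor C_01 = (-1)^(0+1) * minor(0,1) = -3
Entry delta = -1 - 5 = -6
Det delta = -6 * -3 = 18
New det = -15 + 18 = 3

Answer: 3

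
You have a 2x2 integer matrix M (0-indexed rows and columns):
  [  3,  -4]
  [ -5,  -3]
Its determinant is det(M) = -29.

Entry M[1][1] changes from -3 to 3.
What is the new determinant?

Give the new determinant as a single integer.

Answer: -11

Derivation:
det is linear in row 1: changing M[1][1] by delta changes det by delta * cofactor(1,1).
Cofactor C_11 = (-1)^(1+1) * minor(1,1) = 3
Entry delta = 3 - -3 = 6
Det delta = 6 * 3 = 18
New det = -29 + 18 = -11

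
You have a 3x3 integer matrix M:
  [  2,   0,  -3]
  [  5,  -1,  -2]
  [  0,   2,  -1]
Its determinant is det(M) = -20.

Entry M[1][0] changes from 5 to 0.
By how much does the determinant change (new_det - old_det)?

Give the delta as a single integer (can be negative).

Answer: 30

Derivation:
Cofactor C_10 = -6
Entry delta = 0 - 5 = -5
Det delta = entry_delta * cofactor = -5 * -6 = 30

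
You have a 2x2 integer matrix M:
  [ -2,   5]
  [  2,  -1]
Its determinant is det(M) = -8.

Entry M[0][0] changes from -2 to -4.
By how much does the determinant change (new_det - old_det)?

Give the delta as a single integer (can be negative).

Answer: 2

Derivation:
Cofactor C_00 = -1
Entry delta = -4 - -2 = -2
Det delta = entry_delta * cofactor = -2 * -1 = 2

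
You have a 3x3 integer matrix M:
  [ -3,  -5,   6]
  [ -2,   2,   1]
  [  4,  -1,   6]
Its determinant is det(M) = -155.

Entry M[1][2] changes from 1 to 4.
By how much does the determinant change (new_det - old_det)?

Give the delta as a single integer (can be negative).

Cofactor C_12 = -23
Entry delta = 4 - 1 = 3
Det delta = entry_delta * cofactor = 3 * -23 = -69

Answer: -69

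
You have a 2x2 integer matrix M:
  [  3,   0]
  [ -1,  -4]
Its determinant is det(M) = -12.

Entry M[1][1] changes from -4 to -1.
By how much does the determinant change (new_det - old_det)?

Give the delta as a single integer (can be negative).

Answer: 9

Derivation:
Cofactor C_11 = 3
Entry delta = -1 - -4 = 3
Det delta = entry_delta * cofactor = 3 * 3 = 9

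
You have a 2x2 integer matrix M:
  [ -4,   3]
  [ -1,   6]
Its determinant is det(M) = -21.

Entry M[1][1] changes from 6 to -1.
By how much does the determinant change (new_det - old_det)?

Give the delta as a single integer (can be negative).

Cofactor C_11 = -4
Entry delta = -1 - 6 = -7
Det delta = entry_delta * cofactor = -7 * -4 = 28

Answer: 28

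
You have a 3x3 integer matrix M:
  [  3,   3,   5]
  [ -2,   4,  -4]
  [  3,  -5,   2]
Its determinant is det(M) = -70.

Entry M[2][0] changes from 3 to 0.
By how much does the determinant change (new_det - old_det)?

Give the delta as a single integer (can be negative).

Answer: 96

Derivation:
Cofactor C_20 = -32
Entry delta = 0 - 3 = -3
Det delta = entry_delta * cofactor = -3 * -32 = 96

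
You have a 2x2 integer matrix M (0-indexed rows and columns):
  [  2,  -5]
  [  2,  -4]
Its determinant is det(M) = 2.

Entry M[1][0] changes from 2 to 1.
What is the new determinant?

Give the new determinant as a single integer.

Answer: -3

Derivation:
det is linear in row 1: changing M[1][0] by delta changes det by delta * cofactor(1,0).
Cofactor C_10 = (-1)^(1+0) * minor(1,0) = 5
Entry delta = 1 - 2 = -1
Det delta = -1 * 5 = -5
New det = 2 + -5 = -3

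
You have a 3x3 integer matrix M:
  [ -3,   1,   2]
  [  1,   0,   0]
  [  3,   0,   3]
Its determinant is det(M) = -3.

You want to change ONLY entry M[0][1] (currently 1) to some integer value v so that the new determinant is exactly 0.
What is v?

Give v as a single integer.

det is linear in entry M[0][1]: det = old_det + (v - 1) * C_01
Cofactor C_01 = -3
Want det = 0: -3 + (v - 1) * -3 = 0
  (v - 1) = 3 / -3 = -1
  v = 1 + (-1) = 0

Answer: 0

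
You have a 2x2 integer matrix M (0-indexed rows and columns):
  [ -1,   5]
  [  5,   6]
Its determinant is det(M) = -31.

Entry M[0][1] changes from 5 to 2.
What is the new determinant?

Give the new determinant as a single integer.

Answer: -16

Derivation:
det is linear in row 0: changing M[0][1] by delta changes det by delta * cofactor(0,1).
Cofactor C_01 = (-1)^(0+1) * minor(0,1) = -5
Entry delta = 2 - 5 = -3
Det delta = -3 * -5 = 15
New det = -31 + 15 = -16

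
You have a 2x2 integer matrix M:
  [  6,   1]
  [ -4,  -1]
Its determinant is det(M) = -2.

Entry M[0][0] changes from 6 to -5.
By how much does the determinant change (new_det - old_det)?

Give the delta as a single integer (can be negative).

Answer: 11

Derivation:
Cofactor C_00 = -1
Entry delta = -5 - 6 = -11
Det delta = entry_delta * cofactor = -11 * -1 = 11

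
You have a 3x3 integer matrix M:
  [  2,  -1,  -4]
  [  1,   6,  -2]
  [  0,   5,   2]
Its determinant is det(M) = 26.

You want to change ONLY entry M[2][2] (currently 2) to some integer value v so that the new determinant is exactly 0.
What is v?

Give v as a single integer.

det is linear in entry M[2][2]: det = old_det + (v - 2) * C_22
Cofactor C_22 = 13
Want det = 0: 26 + (v - 2) * 13 = 0
  (v - 2) = -26 / 13 = -2
  v = 2 + (-2) = 0

Answer: 0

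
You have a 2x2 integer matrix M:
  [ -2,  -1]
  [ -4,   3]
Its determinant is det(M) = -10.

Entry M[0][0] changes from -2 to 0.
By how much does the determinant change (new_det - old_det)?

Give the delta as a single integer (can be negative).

Answer: 6

Derivation:
Cofactor C_00 = 3
Entry delta = 0 - -2 = 2
Det delta = entry_delta * cofactor = 2 * 3 = 6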